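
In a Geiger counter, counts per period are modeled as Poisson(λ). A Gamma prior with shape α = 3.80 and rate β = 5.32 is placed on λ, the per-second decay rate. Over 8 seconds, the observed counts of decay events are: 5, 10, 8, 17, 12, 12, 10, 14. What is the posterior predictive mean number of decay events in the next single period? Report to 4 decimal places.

With a Gamma(shape α, rate β) prior, the Poisson likelihood is conjugate: the posterior is Gamma(α + ΣXᵢ, β + n).
Sum of counts S = 88 over n = 8 seconds.
Posterior: Gamma(α+S, β+n) = Gamma(3.80+88, 5.32+8) = Gamma(91.80, 13.32).
The predictive distribution for one future period is NegBinom with mean α/β = 6.8919.

6.8919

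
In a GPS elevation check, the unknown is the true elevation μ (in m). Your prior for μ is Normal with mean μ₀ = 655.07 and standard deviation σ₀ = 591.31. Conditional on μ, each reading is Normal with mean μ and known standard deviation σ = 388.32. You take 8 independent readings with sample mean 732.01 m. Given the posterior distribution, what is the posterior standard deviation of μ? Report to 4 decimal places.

133.7344

For Normal data with known variance σ², a Normal(μ₀, σ₀²) prior on μ is conjugate. Posterior precision = 1/σ₀² + n/σ²; posterior mean is the precision-weighted average of μ₀ and x̄.
σ₀² = 591.31² = 349647.5161, σ² = 388.32² = 150792.4224; σ² + n·σ₀² = 150792.4224 + 8·349647.5161 = 2947972.5512.
Posterior precision = 1/σ₀² + n/σ² = 1/349647.5161 + 8/150792.4224 = (σ² + n·σ₀²)/(σ₀²σ²) = 2947972.5512/(349647.5161·150792.4224); posterior variance σₙ² = σ₀²σ²/(σ² + n·σ₀²) = 349647.5161·150792.4224/2947972.5512 = 17884.900562.
Posterior SD = √σₙ² = √(349647.5161·150792.4224/2947972.5512) = 133.7344.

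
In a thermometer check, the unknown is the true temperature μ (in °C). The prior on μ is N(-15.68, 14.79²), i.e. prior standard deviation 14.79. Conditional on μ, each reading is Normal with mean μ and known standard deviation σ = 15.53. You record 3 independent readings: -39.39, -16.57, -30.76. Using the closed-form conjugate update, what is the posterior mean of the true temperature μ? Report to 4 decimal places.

For Normal data with known variance σ², a Normal(μ₀, σ₀²) prior on μ is conjugate. Posterior precision = 1/σ₀² + n/σ²; posterior mean is the precision-weighted average of μ₀ and x̄.
Σxᵢ = (-39.39) + (-16.57) + (-30.76) = -86.72, so n·x̄ = -86.72.
σ₀² = 14.79² = 218.7441, σ² = 15.53² = 241.1809; σ² + n·σ₀² = 241.1809 + 3·218.7441 = 897.4132.
Posterior mean = (μ₀/σ₀² + n·x̄/σ²)/(1/σ₀² + n/σ²) = (σ²·μ₀ + σ₀²·n·x̄)/(σ² + n·σ₀²) = (241.1809·(-15.68) + 218.7441·(-86.72))/897.4132 = -22751.204864/897.4132 = -25.3520.

-25.3520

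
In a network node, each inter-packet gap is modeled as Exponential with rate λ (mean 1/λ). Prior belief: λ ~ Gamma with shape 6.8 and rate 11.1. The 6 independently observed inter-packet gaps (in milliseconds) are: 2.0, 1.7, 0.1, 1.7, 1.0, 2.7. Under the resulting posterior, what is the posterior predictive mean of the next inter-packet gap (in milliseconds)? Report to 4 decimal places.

1.7203

With a Gamma(shape α, rate β) prior on the exponential rate λ, the posterior after n observations with total T = Σxᵢ is Gamma(α+n, β+T).
Sum of observations T = 9.2 milliseconds; n = 6.
Posterior: Gamma(6.8+6, 11.1+9.2) = Gamma(12.8, 20.3).
The predictive distribution for the next observation is Lomax; its mean is β/(α−1) = 20.3/11.8 = 1.7203.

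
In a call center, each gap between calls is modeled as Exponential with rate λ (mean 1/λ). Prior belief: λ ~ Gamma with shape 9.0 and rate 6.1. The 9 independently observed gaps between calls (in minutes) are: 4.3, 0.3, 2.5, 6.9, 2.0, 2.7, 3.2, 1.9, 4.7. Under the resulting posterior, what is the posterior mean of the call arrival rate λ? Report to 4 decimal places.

0.5202

With a Gamma(shape α, rate β) prior on the exponential rate λ, the posterior after n observations with total T = Σxᵢ is Gamma(α+n, β+T).
Sum of observations T = 28.5 minutes; n = 9.
Posterior: Gamma(9.0+9, 6.1+28.5) = Gamma(18.0, 34.6).
Posterior mean of λ = α/β = 18.0/34.6 = 0.5202.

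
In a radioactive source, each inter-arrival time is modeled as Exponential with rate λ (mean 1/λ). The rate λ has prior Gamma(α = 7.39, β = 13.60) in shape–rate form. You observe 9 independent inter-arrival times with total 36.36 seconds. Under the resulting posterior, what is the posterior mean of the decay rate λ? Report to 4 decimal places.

With a Gamma(shape α, rate β) prior on the exponential rate λ, the posterior after n observations with total T = Σxᵢ is Gamma(α+n, β+T).
Posterior: Gamma(7.39+9, 13.60+36.36) = Gamma(16.39, 49.96).
Posterior mean of λ = α/β = 16.39/49.96 = 0.3281.

0.3281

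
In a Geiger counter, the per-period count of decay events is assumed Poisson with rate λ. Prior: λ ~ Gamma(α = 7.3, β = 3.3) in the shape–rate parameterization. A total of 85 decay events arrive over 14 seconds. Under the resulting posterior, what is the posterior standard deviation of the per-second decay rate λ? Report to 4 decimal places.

0.5553

With a Gamma(shape α, rate β) prior, the Poisson likelihood is conjugate: the posterior is Gamma(α + ΣXᵢ, β + n).
Posterior: Gamma(α+S, β+n) = Gamma(7.3+85, 3.3+14) = Gamma(92.3, 17.3).
SD = √α/β = √92.3/17.3 = 0.5553.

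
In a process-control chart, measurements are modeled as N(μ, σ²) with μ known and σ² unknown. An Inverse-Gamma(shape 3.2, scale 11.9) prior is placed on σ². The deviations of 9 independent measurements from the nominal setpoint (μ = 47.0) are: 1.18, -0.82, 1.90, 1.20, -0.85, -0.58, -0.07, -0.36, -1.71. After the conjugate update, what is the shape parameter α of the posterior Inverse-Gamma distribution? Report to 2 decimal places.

With known mean μ and an Inverse-Gamma(α, β) prior on σ², the Normal likelihood is conjugate: posterior is Inv-Gamma(α + n/2, β + Σ(xᵢ−μ)²/2).
Σ(xᵢ−μ)² = (1.18)² + (-0.82)² + (1.90)² + (1.20)² + (-0.85)² + (-0.58)² + (-0.07)² + (-0.36)² + (-1.71)² = 11.2323.
Posterior: Inv-Gamma(3.2 + 9/2, 11.9 + 11.2323/2) = Inv-Gamma(7.70, 17.51615).
Posterior α = 7.70.

7.70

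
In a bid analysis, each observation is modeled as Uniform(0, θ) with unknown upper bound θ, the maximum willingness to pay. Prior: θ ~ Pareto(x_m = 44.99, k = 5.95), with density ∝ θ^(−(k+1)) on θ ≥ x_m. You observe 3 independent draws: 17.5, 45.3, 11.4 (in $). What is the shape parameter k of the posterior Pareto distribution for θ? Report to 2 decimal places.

8.95

A Pareto(scale x_m, shape k) prior on the upper bound θ of Uniform(0, θ) is conjugate: posterior is Pareto(max(x_m, max xᵢ), k + n).
Sample maximum = 45.3; prior scale x_m = 44.99 → posterior scale = max = 45.30.
Posterior shape = 5.95 + 3 = 8.95.
Posterior shape k = 8.95.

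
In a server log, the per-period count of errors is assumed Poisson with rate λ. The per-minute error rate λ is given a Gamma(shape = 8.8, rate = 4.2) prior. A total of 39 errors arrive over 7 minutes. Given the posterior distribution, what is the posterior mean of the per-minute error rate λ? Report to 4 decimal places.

4.2679

With a Gamma(shape α, rate β) prior, the Poisson likelihood is conjugate: the posterior is Gamma(α + ΣXᵢ, β + n).
Posterior: Gamma(α+S, β+n) = Gamma(8.8+39, 4.2+7) = Gamma(47.8, 11.2).
Posterior mean = α/β = 47.8/11.2 = 4.2679.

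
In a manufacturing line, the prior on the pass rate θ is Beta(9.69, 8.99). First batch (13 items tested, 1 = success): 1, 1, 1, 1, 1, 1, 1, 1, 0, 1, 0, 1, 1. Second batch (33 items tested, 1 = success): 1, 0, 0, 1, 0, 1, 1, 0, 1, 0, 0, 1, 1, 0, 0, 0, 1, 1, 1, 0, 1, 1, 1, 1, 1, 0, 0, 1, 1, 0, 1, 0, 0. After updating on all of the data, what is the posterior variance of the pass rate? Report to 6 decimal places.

The Beta prior is conjugate to a Binomial/Bernoulli likelihood; the update adds successes to α and failures to β.
After batch 1: Beta(9.69+11, 8.99+2) = Beta(20.69, 10.99).
After batch 2: Beta(20.69+18, 10.99+15) = Beta(38.69, 25.99).
Var = αβ/((α+β)²(α+β+1)) = 38.69·25.99/(64.68²·65.68) = 0.003660.

0.003660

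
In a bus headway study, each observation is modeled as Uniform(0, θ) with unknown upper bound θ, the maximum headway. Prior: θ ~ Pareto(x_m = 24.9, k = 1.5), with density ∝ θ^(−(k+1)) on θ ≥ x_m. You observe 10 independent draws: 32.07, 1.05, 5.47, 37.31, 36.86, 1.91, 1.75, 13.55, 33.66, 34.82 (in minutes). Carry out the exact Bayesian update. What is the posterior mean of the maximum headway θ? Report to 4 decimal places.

A Pareto(scale x_m, shape k) prior on the upper bound θ of Uniform(0, θ) is conjugate: posterior is Pareto(max(x_m, max xᵢ), k + n).
Sample maximum = 37.31; prior scale x_m = 24.9 → posterior scale = max = 37.31.
Posterior shape = 1.5 + 10 = 11.5.
E[θ|data] = k·x_m/(k−1) = 11.5·37.31/10.5 = 40.8633.

40.8633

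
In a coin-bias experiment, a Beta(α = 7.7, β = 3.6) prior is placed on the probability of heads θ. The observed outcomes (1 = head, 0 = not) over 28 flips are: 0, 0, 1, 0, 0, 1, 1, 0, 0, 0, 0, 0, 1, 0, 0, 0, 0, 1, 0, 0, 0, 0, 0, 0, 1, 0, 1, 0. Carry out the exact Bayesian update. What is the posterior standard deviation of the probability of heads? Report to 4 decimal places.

0.0762

The Beta prior is conjugate to a Binomial/Bernoulli likelihood; the update adds successes to α and failures to β.
Posterior: Beta(α+k, β+n−k) = Beta(7.7+7, 3.6+21) = Beta(14.7, 24.6).
Var = αβ/((α+β)²(α+β+1)) = 14.7·24.6/(39.3²·40.3) = 0.00580981; SD = √0.00580981 = 0.0762.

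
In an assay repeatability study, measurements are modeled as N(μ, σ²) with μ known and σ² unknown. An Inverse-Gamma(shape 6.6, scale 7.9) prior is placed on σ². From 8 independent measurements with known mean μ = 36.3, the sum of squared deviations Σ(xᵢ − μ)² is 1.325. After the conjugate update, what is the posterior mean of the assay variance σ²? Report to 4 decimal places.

With known mean μ and an Inverse-Gamma(α, β) prior on σ², the Normal likelihood is conjugate: posterior is Inv-Gamma(α + n/2, β + Σ(xᵢ−μ)²/2).
Posterior: Inv-Gamma(6.6 + 8/2, 7.9 + 1.325/2) = Inv-Gamma(10.60, 8.5625).
E[σ²|data] = β/(α−1) = 8.5625/9.60 = 0.8919.

0.8919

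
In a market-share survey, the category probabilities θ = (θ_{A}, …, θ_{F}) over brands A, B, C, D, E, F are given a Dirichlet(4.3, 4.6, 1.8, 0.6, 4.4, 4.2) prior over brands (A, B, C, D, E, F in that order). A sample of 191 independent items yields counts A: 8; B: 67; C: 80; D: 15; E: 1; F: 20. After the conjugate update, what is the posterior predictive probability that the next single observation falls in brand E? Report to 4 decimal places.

The Dirichlet prior is conjugate to the Multinomial likelihood: each posterior αⱼ = prior αⱼ + observed count nⱼ.
Posterior concentration: (12.3, 71.6, 81.8, 15.6, 5.4, 24.2), total = 210.9.
P(next = E | data) = α_{E}/Σα = 0.0256.

0.0256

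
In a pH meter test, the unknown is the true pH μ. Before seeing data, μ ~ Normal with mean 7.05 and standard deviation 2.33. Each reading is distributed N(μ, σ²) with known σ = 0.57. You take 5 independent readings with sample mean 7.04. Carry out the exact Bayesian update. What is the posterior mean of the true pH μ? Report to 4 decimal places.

For Normal data with known variance σ², a Normal(μ₀, σ₀²) prior on μ is conjugate. Posterior precision = 1/σ₀² + n/σ²; posterior mean is the precision-weighted average of μ₀ and x̄.
n·x̄ = 5·7.04 = 35.2.
σ₀² = 2.33² = 5.4289, σ² = 0.57² = 0.3249; σ² + n·σ₀² = 0.3249 + 5·5.4289 = 27.4694.
Posterior mean = (μ₀/σ₀² + n·x̄/σ²)/(1/σ₀² + n/σ²) = (σ²·μ₀ + σ₀²·n·x̄)/(σ² + n·σ₀²) = (0.3249·7.05 + 5.4289·35.2)/27.4694 = 193.387825/27.4694 = 7.0401.

7.0401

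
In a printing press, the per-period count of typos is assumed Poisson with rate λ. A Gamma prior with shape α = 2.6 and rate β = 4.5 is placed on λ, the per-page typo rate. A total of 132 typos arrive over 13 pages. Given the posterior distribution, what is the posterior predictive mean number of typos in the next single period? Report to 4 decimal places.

With a Gamma(shape α, rate β) prior, the Poisson likelihood is conjugate: the posterior is Gamma(α + ΣXᵢ, β + n).
Posterior: Gamma(α+S, β+n) = Gamma(2.6+132, 4.5+13) = Gamma(134.6, 17.5).
The predictive distribution for one future period is NegBinom with mean α/β = 7.6914.

7.6914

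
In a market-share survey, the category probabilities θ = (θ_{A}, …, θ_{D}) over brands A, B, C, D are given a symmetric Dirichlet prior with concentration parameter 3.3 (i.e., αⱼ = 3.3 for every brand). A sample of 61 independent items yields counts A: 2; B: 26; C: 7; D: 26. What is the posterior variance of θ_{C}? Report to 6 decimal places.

0.001590

The Dirichlet prior is conjugate to the Multinomial likelihood: each posterior αⱼ = prior αⱼ + observed count nⱼ.
Posterior concentration: (5.3, 29.3, 10.3, 29.3), total = 74.2.
Var[θ_j] = α_j(Σα−α_j)/((Σα)²(Σα+1)) = 10.3·63.9/(74.2²·75.2) = 0.001590.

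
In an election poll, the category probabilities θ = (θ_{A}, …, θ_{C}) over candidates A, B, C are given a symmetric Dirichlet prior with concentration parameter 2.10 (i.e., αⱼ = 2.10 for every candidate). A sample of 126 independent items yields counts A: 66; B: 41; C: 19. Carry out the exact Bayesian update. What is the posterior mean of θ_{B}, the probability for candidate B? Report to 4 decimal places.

The Dirichlet prior is conjugate to the Multinomial likelihood: each posterior αⱼ = prior αⱼ + observed count nⱼ.
Posterior concentration: (68.10, 43.10, 21.10), total = 132.30.
E[θ_{B}|data] = α_{B}/Σα = 43.10/132.30 = 0.3258.

0.3258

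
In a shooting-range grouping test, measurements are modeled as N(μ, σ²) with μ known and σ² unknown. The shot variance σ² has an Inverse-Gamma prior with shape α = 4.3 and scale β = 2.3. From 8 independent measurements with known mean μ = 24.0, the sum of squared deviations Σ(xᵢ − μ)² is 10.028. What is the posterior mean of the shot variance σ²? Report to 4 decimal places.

With known mean μ and an Inverse-Gamma(α, β) prior on σ², the Normal likelihood is conjugate: posterior is Inv-Gamma(α + n/2, β + Σ(xᵢ−μ)²/2).
Posterior: Inv-Gamma(4.3 + 8/2, 2.3 + 10.028/2) = Inv-Gamma(8.30, 7.3140).
E[σ²|data] = β/(α−1) = 7.3140/7.30 = 1.0019.

1.0019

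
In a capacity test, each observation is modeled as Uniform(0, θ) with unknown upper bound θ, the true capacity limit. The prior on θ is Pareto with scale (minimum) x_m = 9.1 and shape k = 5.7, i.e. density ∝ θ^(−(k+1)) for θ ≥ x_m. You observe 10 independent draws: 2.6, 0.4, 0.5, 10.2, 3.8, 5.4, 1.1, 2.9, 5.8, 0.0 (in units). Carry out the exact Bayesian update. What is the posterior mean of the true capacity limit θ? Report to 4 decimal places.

10.8939

A Pareto(scale x_m, shape k) prior on the upper bound θ of Uniform(0, θ) is conjugate: posterior is Pareto(max(x_m, max xᵢ), k + n).
Sample maximum = 10.2; prior scale x_m = 9.1 → posterior scale = max = 10.2.
Posterior shape = 5.7 + 10 = 15.7.
E[θ|data] = k·x_m/(k−1) = 15.7·10.2/14.7 = 10.8939.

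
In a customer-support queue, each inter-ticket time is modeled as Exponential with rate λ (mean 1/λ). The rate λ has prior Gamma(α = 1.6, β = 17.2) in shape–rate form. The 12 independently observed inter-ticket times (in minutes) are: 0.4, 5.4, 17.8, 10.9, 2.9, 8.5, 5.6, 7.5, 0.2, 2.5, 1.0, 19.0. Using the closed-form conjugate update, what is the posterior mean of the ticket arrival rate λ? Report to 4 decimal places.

0.1375

With a Gamma(shape α, rate β) prior on the exponential rate λ, the posterior after n observations with total T = Σxᵢ is Gamma(α+n, β+T).
Sum of observations T = 81.7 minutes; n = 12.
Posterior: Gamma(1.6+12, 17.2+81.7) = Gamma(13.6, 98.9).
Posterior mean of λ = α/β = 13.6/98.9 = 0.1375.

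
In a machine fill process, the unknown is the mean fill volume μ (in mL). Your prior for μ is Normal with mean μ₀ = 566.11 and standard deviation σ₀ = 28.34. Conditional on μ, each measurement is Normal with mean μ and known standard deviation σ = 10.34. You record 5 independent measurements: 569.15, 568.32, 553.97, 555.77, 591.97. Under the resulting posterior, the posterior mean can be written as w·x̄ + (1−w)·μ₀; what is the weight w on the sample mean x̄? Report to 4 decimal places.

0.9741

For Normal data with known variance σ², a Normal(μ₀, σ₀²) prior on μ is conjugate. Posterior precision = 1/σ₀² + n/σ²; posterior mean is the precision-weighted average of μ₀ and x̄.
σ₀² = 28.34² = 803.1556, σ² = 10.34² = 106.9156. Prior precision 1/σ₀² = 1/803.1556; data precision n/σ² = 5/106.9156.
w = (n/σ²)/(1/σ₀² + n/σ²) = n·σ₀²/(σ² + n·σ₀²) = 5·803.1556/(106.9156 + 5·803.1556) = 4015.778/4122.6936 = 0.9741.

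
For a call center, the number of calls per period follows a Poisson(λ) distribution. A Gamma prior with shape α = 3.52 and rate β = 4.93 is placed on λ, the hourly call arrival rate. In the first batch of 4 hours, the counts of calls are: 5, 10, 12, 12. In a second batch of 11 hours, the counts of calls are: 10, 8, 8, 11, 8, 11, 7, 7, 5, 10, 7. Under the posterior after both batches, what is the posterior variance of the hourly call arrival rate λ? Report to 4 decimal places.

0.3387

With a Gamma(shape α, rate β) prior, the Poisson likelihood is conjugate: the posterior is Gamma(α + ΣXᵢ, β + n).
Batch 1: sum of counts S = 39 over n = 4 hours.
After batch 1: Gamma(α+S, β+n) = Gamma(3.52+39, 4.93+4) = Gamma(42.52, 8.93).
Batch 2: sum of counts S = 92 over n = 11 hours.
After batch 2: Gamma(α+S, β+n) = Gamma(42.52+92, 8.93+11) = Gamma(134.52, 19.93).
Var = α/β² = 134.52/19.93² = 0.3387.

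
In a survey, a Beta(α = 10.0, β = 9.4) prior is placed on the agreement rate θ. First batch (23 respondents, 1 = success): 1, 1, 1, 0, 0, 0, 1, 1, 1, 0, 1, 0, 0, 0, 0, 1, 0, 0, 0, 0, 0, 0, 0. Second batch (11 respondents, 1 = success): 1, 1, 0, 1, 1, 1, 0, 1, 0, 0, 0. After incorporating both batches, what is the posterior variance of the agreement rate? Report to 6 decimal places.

The Beta prior is conjugate to a Binomial/Bernoulli likelihood; the update adds successes to α and failures to β.
After batch 1: Beta(10.0+8, 9.4+15) = Beta(18.0, 24.4).
After batch 2: Beta(18.0+6, 24.4+5) = Beta(24.0, 29.4).
Var = αβ/((α+β)²(α+β+1)) = 24.0·29.4/(53.4²·54.4) = 0.004549.

0.004549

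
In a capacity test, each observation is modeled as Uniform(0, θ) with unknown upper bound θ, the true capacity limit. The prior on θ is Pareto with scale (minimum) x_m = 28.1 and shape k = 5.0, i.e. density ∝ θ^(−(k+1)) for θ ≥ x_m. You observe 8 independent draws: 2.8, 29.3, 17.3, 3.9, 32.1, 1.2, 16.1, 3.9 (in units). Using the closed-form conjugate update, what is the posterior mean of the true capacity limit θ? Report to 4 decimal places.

A Pareto(scale x_m, shape k) prior on the upper bound θ of Uniform(0, θ) is conjugate: posterior is Pareto(max(x_m, max xᵢ), k + n).
Sample maximum = 32.1; prior scale x_m = 28.1 → posterior scale = max = 32.1.
Posterior shape = 5.0 + 8 = 13.0.
E[θ|data] = k·x_m/(k−1) = 13.0·32.1/12.0 = 34.7750.

34.7750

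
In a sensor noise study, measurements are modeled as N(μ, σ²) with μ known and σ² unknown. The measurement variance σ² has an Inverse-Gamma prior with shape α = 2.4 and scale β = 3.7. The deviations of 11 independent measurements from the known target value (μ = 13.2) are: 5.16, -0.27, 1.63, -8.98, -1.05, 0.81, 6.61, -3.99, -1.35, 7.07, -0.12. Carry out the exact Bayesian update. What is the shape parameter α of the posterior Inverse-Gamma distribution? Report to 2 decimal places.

7.90

With known mean μ and an Inverse-Gamma(α, β) prior on σ², the Normal likelihood is conjugate: posterior is Inv-Gamma(α + n/2, β + Σ(xᵢ−μ)²/2).
Σ(xᵢ−μ)² = (5.16)² + (-0.27)² + (1.63)² + (-8.98)² + (-1.05)² + (0.81)² + (6.61)² + (-3.99)² + (-1.35)² + (7.07)² + (-0.12)² = 223.1884.
Posterior: Inv-Gamma(2.4 + 11/2, 3.7 + 223.1884/2) = Inv-Gamma(7.90, 115.29420).
Posterior α = 7.90.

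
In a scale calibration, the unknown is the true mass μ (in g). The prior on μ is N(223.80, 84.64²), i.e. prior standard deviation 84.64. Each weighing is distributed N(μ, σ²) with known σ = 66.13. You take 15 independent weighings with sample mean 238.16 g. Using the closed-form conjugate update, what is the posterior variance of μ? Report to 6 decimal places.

For Normal data with known variance σ², a Normal(μ₀, σ₀²) prior on μ is conjugate. Posterior precision = 1/σ₀² + n/σ²; posterior mean is the precision-weighted average of μ₀ and x̄.
σ₀² = 84.64² = 7163.9296, σ² = 66.13² = 4373.1769; σ² + n·σ₀² = 4373.1769 + 15·7163.9296 = 111832.1209.
Posterior precision = 1/σ₀² + n/σ² = 1/7163.9296 + 15/4373.1769 = (σ² + n·σ₀²)/(σ₀²σ²) = 111832.1209/(7163.9296·4373.1769); posterior variance σₙ² = σ₀²σ²/(σ² + n·σ₀²) = 7163.9296·4373.1769/111832.1209 = 280.144302.

280.144302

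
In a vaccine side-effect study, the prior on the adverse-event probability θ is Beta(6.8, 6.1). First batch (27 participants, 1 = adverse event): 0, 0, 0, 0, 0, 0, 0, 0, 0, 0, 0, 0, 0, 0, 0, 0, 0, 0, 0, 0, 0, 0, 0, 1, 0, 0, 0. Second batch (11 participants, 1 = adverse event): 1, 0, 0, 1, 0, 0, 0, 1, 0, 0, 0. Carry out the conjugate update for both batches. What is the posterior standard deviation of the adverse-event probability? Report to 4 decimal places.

The Beta prior is conjugate to a Binomial/Bernoulli likelihood; the update adds successes to α and failures to β.
After batch 1: Beta(6.8+1, 6.1+26) = Beta(7.8, 32.1).
After batch 2: Beta(7.8+3, 32.1+8) = Beta(10.8, 40.1).
Var = αβ/((α+β)²(α+β+1)) = 10.8·40.1/(50.9²·51.9) = 0.00322081; SD = √0.00322081 = 0.0568.

0.0568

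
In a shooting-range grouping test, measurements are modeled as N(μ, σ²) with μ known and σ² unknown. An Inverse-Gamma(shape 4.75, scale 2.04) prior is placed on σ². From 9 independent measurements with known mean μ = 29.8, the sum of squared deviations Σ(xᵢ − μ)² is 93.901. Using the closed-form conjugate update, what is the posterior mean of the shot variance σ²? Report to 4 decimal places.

With known mean μ and an Inverse-Gamma(α, β) prior on σ², the Normal likelihood is conjugate: posterior is Inv-Gamma(α + n/2, β + Σ(xᵢ−μ)²/2).
Posterior: Inv-Gamma(4.75 + 9/2, 2.04 + 93.901/2) = Inv-Gamma(9.25, 48.9905).
E[σ²|data] = β/(α−1) = 48.9905/8.25 = 5.9382.

5.9382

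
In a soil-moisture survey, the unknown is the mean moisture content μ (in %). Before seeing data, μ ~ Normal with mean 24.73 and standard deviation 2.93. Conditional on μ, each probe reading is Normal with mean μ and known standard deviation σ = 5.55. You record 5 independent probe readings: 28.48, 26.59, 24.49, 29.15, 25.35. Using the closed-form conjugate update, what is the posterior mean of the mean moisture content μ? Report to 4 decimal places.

25.9422

For Normal data with known variance σ², a Normal(μ₀, σ₀²) prior on μ is conjugate. Posterior precision = 1/σ₀² + n/σ²; posterior mean is the precision-weighted average of μ₀ and x̄.
Σxᵢ = 28.48 + 26.59 + 24.49 + 29.15 + 25.35 = 134.06, so n·x̄ = 134.06.
σ₀² = 2.93² = 8.5849, σ² = 5.55² = 30.8025; σ² + n·σ₀² = 30.8025 + 5·8.5849 = 73.727.
Posterior mean = (μ₀/σ₀² + n·x̄/σ²)/(1/σ₀² + n/σ²) = (σ²·μ₀ + σ₀²·n·x̄)/(σ² + n·σ₀²) = (30.8025·24.73 + 8.5849·134.06)/73.727 = 1912.637519/73.727 = 25.9422.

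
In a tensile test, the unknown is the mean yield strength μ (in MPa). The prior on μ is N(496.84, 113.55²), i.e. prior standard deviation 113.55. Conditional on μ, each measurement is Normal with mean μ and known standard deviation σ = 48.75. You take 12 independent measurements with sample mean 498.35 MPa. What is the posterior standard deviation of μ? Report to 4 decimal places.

For Normal data with known variance σ², a Normal(μ₀, σ₀²) prior on μ is conjugate. Posterior precision = 1/σ₀² + n/σ²; posterior mean is the precision-weighted average of μ₀ and x̄.
σ₀² = 113.55² = 12893.6025, σ² = 48.75² = 2376.5625; σ² + n·σ₀² = 2376.5625 + 12·12893.6025 = 157099.7925.
Posterior precision = 1/σ₀² + n/σ² = 1/12893.6025 + 12/2376.5625 = (σ² + n·σ₀²)/(σ₀²σ²) = 157099.7925/(12893.6025·2376.5625); posterior variance σₙ² = σ₀²σ²/(σ² + n·σ₀²) = 12893.6025·2376.5625/157099.7925 = 195.050876.
Posterior SD = √σₙ² = √(12893.6025·2376.5625/157099.7925) = 13.9661.

13.9661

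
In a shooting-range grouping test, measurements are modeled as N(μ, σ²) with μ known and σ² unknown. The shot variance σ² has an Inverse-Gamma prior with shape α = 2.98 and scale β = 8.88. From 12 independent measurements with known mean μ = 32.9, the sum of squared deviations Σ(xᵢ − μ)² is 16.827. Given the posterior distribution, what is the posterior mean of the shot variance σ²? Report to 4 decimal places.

With known mean μ and an Inverse-Gamma(α, β) prior on σ², the Normal likelihood is conjugate: posterior is Inv-Gamma(α + n/2, β + Σ(xᵢ−μ)²/2).
Posterior: Inv-Gamma(2.98 + 12/2, 8.88 + 16.827/2) = Inv-Gamma(8.98, 17.2935).
E[σ²|data] = β/(α−1) = 17.2935/7.98 = 2.1671.

2.1671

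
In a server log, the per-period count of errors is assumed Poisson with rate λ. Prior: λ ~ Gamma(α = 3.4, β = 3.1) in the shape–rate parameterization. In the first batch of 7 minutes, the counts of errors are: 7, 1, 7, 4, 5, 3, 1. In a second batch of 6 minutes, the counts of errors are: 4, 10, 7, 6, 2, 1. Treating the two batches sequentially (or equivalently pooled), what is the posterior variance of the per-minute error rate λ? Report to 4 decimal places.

0.2369

With a Gamma(shape α, rate β) prior, the Poisson likelihood is conjugate: the posterior is Gamma(α + ΣXᵢ, β + n).
Batch 1: sum of counts S = 28 over n = 7 minutes.
After batch 1: Gamma(α+S, β+n) = Gamma(3.4+28, 3.1+7) = Gamma(31.4, 10.1).
Batch 2: sum of counts S = 30 over n = 6 minutes.
After batch 2: Gamma(α+S, β+n) = Gamma(31.4+30, 10.1+6) = Gamma(61.4, 16.1).
Var = α/β² = 61.4/16.1² = 0.2369.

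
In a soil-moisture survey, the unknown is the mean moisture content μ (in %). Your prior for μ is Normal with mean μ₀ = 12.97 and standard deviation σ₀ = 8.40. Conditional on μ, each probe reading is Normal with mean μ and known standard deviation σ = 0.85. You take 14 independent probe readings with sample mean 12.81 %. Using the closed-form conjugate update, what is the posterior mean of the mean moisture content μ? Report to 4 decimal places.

12.8101

For Normal data with known variance σ², a Normal(μ₀, σ₀²) prior on μ is conjugate. Posterior precision = 1/σ₀² + n/σ²; posterior mean is the precision-weighted average of μ₀ and x̄.
n·x̄ = 14·12.81 = 179.34.
σ₀² = 8.40² = 70.56, σ² = 0.85² = 0.7225; σ² + n·σ₀² = 0.7225 + 14·70.56 = 988.5625.
Posterior mean = (μ₀/σ₀² + n·x̄/σ²)/(1/σ₀² + n/σ²) = (σ²·μ₀ + σ₀²·n·x̄)/(σ² + n·σ₀²) = (0.7225·12.97 + 70.56·179.34)/988.5625 = 12663.601225/988.5625 = 12.8101.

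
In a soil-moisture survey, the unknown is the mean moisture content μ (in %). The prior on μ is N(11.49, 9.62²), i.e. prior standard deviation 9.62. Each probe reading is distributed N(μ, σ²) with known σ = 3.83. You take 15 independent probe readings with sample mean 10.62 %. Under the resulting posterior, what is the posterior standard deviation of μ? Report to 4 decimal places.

For Normal data with known variance σ², a Normal(μ₀, σ₀²) prior on μ is conjugate. Posterior precision = 1/σ₀² + n/σ²; posterior mean is the precision-weighted average of μ₀ and x̄.
σ₀² = 9.62² = 92.5444, σ² = 3.83² = 14.6689; σ² + n·σ₀² = 14.6689 + 15·92.5444 = 1402.8349.
Posterior precision = 1/σ₀² + n/σ² = 1/92.5444 + 15/14.6689 = (σ² + n·σ₀²)/(σ₀²σ²) = 1402.8349/(92.5444·14.6689); posterior variance σₙ² = σ₀²σ²/(σ² + n·σ₀²) = 92.5444·14.6689/1402.8349 = 0.967701.
Posterior SD = √σₙ² = √(92.5444·14.6689/1402.8349) = 0.9837.

0.9837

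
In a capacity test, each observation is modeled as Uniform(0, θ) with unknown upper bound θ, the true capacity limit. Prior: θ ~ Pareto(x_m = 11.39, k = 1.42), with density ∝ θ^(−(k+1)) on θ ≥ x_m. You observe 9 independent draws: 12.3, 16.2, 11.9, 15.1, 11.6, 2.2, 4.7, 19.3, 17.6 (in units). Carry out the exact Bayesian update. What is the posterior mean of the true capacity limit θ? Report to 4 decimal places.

A Pareto(scale x_m, shape k) prior on the upper bound θ of Uniform(0, θ) is conjugate: posterior is Pareto(max(x_m, max xᵢ), k + n).
Sample maximum = 19.3; prior scale x_m = 11.39 → posterior scale = max = 19.30.
Posterior shape = 1.42 + 9 = 10.42.
E[θ|data] = k·x_m/(k−1) = 10.42·19.30/9.42 = 21.3488.

21.3488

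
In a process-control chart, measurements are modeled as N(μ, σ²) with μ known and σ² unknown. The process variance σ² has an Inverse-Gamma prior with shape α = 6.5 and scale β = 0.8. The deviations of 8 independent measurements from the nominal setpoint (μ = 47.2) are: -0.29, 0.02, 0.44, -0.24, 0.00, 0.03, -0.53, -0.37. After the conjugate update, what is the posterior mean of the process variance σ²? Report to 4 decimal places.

0.1239

With known mean μ and an Inverse-Gamma(α, β) prior on σ², the Normal likelihood is conjugate: posterior is Inv-Gamma(α + n/2, β + Σ(xᵢ−μ)²/2).
Σ(xᵢ−μ)² = (-0.29)² + (0.02)² + (0.44)² + (-0.24)² + (0.00)² + (0.03)² + (-0.53)² + (-0.37)² = 0.7544.
Posterior: Inv-Gamma(6.5 + 8/2, 0.8 + 0.7544/2) = Inv-Gamma(10.50, 1.17720).
E[σ²|data] = β/(α−1) = 1.17720/9.50 = 0.1239.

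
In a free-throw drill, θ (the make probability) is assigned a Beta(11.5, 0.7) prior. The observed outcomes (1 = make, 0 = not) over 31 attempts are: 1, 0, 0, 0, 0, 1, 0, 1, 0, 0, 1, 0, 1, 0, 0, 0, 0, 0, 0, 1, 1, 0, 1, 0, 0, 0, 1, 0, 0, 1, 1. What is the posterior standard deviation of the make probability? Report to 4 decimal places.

The Beta prior is conjugate to a Binomial/Bernoulli likelihood; the update adds successes to α and failures to β.
Posterior: Beta(α+k, β+n−k) = Beta(11.5+11, 0.7+20) = Beta(22.5, 20.7).
Var = αβ/((α+β)²(α+β+1)) = 22.5·20.7/(43.2²·44.2) = 0.00564629; SD = √0.00564629 = 0.0751.

0.0751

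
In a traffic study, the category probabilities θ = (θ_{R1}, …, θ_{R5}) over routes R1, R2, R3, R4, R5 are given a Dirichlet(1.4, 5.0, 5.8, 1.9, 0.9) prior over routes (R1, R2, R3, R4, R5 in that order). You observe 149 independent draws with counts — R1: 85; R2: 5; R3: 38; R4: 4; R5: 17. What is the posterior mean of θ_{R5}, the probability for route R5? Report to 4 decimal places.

The Dirichlet prior is conjugate to the Multinomial likelihood: each posterior αⱼ = prior αⱼ + observed count nⱼ.
Posterior concentration: (86.4, 10.0, 43.8, 5.9, 17.9), total = 164.0.
E[θ_{R5}|data] = α_{R5}/Σα = 17.9/164.0 = 0.1091.

0.1091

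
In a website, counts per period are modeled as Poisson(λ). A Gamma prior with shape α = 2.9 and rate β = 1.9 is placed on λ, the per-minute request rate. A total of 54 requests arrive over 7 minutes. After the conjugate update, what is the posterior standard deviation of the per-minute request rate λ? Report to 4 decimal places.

0.8476

With a Gamma(shape α, rate β) prior, the Poisson likelihood is conjugate: the posterior is Gamma(α + ΣXᵢ, β + n).
Posterior: Gamma(α+S, β+n) = Gamma(2.9+54, 1.9+7) = Gamma(56.9, 8.9).
SD = √α/β = √56.9/8.9 = 0.8476.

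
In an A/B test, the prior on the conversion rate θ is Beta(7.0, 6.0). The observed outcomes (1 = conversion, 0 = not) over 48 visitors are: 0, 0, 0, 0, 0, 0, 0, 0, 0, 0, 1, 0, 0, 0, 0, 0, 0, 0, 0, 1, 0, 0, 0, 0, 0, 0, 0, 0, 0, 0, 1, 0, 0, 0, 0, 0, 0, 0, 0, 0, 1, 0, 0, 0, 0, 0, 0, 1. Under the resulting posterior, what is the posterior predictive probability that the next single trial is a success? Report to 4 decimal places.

0.1967

The Beta prior is conjugate to a Binomial/Bernoulli likelihood; the update adds successes to α and failures to β.
Posterior: Beta(α+k, β+n−k) = Beta(7.0+5, 6.0+43) = Beta(12.0, 49.0).
For a single future Bernoulli trial, P(success | data) = α/(α+β) = 0.1967.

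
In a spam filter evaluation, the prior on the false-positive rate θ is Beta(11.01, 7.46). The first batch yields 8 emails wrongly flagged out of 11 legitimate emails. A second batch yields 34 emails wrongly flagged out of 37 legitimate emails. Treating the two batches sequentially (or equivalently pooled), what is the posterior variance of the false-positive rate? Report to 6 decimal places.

The Beta prior is conjugate to a Binomial/Bernoulli likelihood; the update adds successes to α and failures to β.
After batch 1: Beta(11.01+8, 7.46+3) = Beta(19.01, 10.46).
After batch 2: Beta(19.01+34, 10.46+3) = Beta(53.01, 13.46).
Var = αβ/((α+β)²(α+β+1)) = 53.01·13.46/(66.47²·67.47) = 0.002394.

0.002394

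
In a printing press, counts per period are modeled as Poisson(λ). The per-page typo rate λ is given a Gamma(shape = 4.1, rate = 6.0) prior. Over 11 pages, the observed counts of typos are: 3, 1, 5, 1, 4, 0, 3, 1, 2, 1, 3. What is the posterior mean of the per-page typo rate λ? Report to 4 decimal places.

With a Gamma(shape α, rate β) prior, the Poisson likelihood is conjugate: the posterior is Gamma(α + ΣXᵢ, β + n).
Sum of counts S = 24 over n = 11 pages.
Posterior: Gamma(α+S, β+n) = Gamma(4.1+24, 6.0+11) = Gamma(28.1, 17.0).
Posterior mean = α/β = 28.1/17.0 = 1.6529.

1.6529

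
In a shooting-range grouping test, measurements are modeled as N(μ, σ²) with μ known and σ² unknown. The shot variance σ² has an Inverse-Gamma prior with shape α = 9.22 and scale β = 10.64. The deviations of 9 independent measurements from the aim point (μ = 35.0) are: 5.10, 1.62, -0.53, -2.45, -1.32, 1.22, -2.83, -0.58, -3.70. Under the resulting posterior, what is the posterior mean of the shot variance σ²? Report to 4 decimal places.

3.2022

With known mean μ and an Inverse-Gamma(α, β) prior on σ², the Normal likelihood is conjugate: posterior is Inv-Gamma(α + n/2, β + Σ(xᵢ−μ)²/2).
Σ(xᵢ−μ)² = (5.10)² + (1.62)² + (-0.53)² + (-2.45)² + (-1.32)² + (1.22)² + (-2.83)² + (-0.58)² + (-3.70)² = 60.1839.
Posterior: Inv-Gamma(9.22 + 9/2, 10.64 + 60.1839/2) = Inv-Gamma(13.72, 40.73195).
E[σ²|data] = β/(α−1) = 40.73195/12.72 = 3.2022.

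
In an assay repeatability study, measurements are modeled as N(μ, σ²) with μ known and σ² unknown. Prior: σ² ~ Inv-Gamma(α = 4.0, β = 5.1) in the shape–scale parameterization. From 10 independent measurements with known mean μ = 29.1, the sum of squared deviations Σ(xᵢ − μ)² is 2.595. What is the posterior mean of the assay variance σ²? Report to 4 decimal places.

0.7997

With known mean μ and an Inverse-Gamma(α, β) prior on σ², the Normal likelihood is conjugate: posterior is Inv-Gamma(α + n/2, β + Σ(xᵢ−μ)²/2).
Posterior: Inv-Gamma(4.0 + 10/2, 5.1 + 2.595/2) = Inv-Gamma(9.00, 6.3975).
E[σ²|data] = β/(α−1) = 6.3975/8.00 = 0.7997.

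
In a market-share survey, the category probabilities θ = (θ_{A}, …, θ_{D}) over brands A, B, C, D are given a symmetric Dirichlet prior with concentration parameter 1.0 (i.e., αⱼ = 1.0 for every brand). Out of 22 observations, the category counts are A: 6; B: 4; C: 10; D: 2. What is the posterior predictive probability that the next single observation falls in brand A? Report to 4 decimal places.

The Dirichlet prior is conjugate to the Multinomial likelihood: each posterior αⱼ = prior αⱼ + observed count nⱼ.
Posterior concentration: (7.0, 5.0, 11.0, 3.0), total = 26.0.
P(next = A | data) = α_{A}/Σα = 0.2692.

0.2692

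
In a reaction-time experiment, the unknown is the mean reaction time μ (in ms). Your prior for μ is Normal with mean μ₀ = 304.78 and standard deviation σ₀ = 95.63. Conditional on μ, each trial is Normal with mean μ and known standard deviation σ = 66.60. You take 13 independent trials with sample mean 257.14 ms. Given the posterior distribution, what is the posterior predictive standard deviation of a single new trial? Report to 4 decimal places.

69.0252

For Normal data with known variance σ², a Normal(μ₀, σ₀²) prior on μ is conjugate. Posterior precision = 1/σ₀² + n/σ²; posterior mean is the precision-weighted average of μ₀ and x̄.
σ₀² = 95.63² = 9145.0969, σ² = 66.60² = 4435.56; σ² + n·σ₀² = 4435.56 + 13·9145.0969 = 123321.8197.
Posterior precision = 1/σ₀² + n/σ² = 1/9145.0969 + 13/4435.56 = (σ² + n·σ₀²)/(σ₀²σ²) = 123321.8197/(9145.0969·4435.56); posterior variance σₙ² = σ₀²σ²/(σ² + n·σ₀²) = 9145.0969·4435.56/123321.8197 = 328.924971.
Predictive variance for one new observation = σₙ² + σ² = 9145.0969·4435.56/123321.8197 + 4435.56 = σ²·(σ₀² + 123321.8197)/123321.8197 = 4435.56·132466.9166/123321.8197 = 4764.484971; SD = √(4435.56·132466.9166/123321.8197) = 69.0252.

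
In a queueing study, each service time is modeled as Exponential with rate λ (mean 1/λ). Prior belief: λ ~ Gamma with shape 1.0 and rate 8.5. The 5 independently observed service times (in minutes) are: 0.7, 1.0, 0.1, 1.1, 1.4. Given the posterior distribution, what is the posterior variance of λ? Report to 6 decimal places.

With a Gamma(shape α, rate β) prior on the exponential rate λ, the posterior after n observations with total T = Σxᵢ is Gamma(α+n, β+T).
Sum of observations T = 4.3 minutes; n = 5.
Posterior: Gamma(1.0+5, 8.5+4.3) = Gamma(6.0, 12.8).
Var = α/β² = 0.036621.

0.036621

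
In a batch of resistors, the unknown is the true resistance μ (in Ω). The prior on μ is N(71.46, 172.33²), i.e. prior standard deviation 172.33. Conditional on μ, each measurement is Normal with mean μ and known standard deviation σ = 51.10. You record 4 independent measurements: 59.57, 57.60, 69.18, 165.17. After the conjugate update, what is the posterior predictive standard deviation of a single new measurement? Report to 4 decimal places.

For Normal data with known variance σ², a Normal(μ₀, σ₀²) prior on μ is conjugate. Posterior precision = 1/σ₀² + n/σ²; posterior mean is the precision-weighted average of μ₀ and x̄.
σ₀² = 172.33² = 29697.6289, σ² = 51.10² = 2611.21; σ² + n·σ₀² = 2611.21 + 4·29697.6289 = 121401.7256.
Posterior precision = 1/σ₀² + n/σ² = 1/29697.6289 + 4/2611.21 = (σ² + n·σ₀²)/(σ₀²σ²) = 121401.7256/(29697.6289·2611.21); posterior variance σₙ² = σ₀²σ²/(σ² + n·σ₀²) = 29697.6289·2611.21/121401.7256 = 638.761477.
Predictive variance for one new observation = σₙ² + σ² = 29697.6289·2611.21/121401.7256 + 2611.21 = σ²·(σ₀² + 121401.7256)/121401.7256 = 2611.21·151099.3545/121401.7256 = 3249.971477; SD = √(2611.21·151099.3545/121401.7256) = 57.0085.

57.0085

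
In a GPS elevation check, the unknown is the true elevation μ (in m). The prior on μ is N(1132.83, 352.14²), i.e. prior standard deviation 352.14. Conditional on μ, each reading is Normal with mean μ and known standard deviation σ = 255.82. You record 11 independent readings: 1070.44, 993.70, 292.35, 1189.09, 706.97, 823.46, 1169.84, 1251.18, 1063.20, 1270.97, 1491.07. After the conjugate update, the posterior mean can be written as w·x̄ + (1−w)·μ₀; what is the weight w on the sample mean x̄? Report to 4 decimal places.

For Normal data with known variance σ², a Normal(μ₀, σ₀²) prior on μ is conjugate. Posterior precision = 1/σ₀² + n/σ²; posterior mean is the precision-weighted average of μ₀ and x̄.
σ₀² = 352.14² = 124002.5796, σ² = 255.82² = 65443.8724. Prior precision 1/σ₀² = 1/124002.5796; data precision n/σ² = 11/65443.8724.
w = (n/σ²)/(1/σ₀² + n/σ²) = n·σ₀²/(σ² + n·σ₀²) = 11·124002.5796/(65443.8724 + 11·124002.5796) = 1364028.3756/1429472.248 = 0.9542.

0.9542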